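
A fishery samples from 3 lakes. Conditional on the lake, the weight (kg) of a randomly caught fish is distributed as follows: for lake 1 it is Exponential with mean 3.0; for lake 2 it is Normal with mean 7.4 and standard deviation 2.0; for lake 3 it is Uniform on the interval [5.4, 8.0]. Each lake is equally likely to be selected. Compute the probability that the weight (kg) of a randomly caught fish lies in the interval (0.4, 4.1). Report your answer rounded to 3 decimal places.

Conditional on each lake, P(0.4 < X < 4.1): 1: 0.620218; 2: 0.0492388; 3: 0.
By total probability, P(0.4 < X < 4.1) = 0.333333·0.620218 + 0.333333·0.0492388 + 0.333333·0 = 0.223152.

0.223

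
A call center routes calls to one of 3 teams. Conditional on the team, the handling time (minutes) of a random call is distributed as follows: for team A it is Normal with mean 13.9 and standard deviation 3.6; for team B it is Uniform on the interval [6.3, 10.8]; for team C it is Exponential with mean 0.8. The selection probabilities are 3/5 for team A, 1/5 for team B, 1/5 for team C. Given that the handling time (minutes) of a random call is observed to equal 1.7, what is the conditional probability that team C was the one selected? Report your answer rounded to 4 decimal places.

0.9929

Likelihoods f(1.7 | ·): A: 0.000355439; B: 0; C: 0.149291.
Posterior ∝ prior × likelihood. Numerator for C: 0.2·0.149291 = 0.0298582.
Normalizing constant: 0.6·0.000355439 + 0.2·0 + 0.2·0.149291 = 0.0300715.
P(C | observation) = 0.0298582 / 0.0300715 = 0.992908.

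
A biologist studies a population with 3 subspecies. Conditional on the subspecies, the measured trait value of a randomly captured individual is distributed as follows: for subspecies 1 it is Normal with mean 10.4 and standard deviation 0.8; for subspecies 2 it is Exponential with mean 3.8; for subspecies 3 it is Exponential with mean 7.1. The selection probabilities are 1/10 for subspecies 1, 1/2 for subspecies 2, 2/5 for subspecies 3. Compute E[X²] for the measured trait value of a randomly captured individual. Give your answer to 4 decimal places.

For each component E[X²] = Var + (mean)², giving 1: 108.8; 2: 28.88; 3: 100.82.
Overall E[X²] = 0.1·108.8 + 0.5·28.88 + 0.4·100.82 = 65.648.

65.6480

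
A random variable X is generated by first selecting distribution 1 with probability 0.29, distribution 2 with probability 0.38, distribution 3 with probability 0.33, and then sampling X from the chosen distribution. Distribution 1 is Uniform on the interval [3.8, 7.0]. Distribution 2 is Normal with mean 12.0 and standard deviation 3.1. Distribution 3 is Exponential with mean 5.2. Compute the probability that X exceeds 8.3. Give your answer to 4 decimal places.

Conditional on each component, P(X > 8.3): 1: 0; 2: 0.883673; 3: 0.202675.
By total probability, P(X > 8.3) = 0.29·0 + 0.38·0.883673 + 0.33·0.202675 = 0.402678.

0.4027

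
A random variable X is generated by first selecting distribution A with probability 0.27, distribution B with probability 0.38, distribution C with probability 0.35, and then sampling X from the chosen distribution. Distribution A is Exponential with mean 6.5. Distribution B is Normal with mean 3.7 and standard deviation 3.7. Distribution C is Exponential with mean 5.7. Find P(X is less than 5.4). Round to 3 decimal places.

0.624

Conditional on each component, P(X < 5.4): A: 0.564286; B: 0.677048; C: 0.61224.
By total probability, P(X < 5.4) = 0.27·0.564286 + 0.38·0.677048 + 0.35·0.61224 = 0.623919.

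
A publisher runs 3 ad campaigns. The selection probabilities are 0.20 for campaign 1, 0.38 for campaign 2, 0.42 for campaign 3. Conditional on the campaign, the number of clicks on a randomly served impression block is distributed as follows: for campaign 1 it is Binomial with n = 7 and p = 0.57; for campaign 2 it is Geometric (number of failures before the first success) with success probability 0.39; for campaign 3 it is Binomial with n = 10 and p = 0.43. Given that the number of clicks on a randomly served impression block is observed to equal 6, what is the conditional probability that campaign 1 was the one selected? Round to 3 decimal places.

Likelihoods P(X=6 | ·): 1: 0.103232; 2: 0.0200929; 3: 0.140129.
Posterior ∝ prior × likelihood. Numerator for 1: 0.2·0.103232 = 0.0206465.
Normalizing constant: 0.2·0.103232 + 0.38·0.0200929 + 0.42·0.140129 = 0.0871362.
P(1 | observation) = 0.0206465 / 0.0871362 = 0.236945.

0.237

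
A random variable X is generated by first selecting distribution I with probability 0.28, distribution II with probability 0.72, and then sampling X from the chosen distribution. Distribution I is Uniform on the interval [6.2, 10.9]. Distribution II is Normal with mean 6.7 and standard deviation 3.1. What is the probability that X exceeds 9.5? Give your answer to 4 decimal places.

Conditional on each component, P(X > 9.5): I: 0.297872; II: 0.183203.
By total probability, P(X > 9.5) = 0.28·0.297872 + 0.72·0.183203 = 0.21531.

0.2153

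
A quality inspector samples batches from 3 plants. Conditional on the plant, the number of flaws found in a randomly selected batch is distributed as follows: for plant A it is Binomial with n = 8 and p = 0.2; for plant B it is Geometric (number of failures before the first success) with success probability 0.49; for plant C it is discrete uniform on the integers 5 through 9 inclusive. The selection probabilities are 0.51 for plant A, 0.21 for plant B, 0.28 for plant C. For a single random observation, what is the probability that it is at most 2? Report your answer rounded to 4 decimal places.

0.5886

Conditional on each plant, P(X ≤ 2): A: 0.796918; B: 0.867349; C: 0.
By total probability, P(X ≤ 2) = 0.51·0.796918 + 0.21·0.867349 + 0.28·0 = 0.588571.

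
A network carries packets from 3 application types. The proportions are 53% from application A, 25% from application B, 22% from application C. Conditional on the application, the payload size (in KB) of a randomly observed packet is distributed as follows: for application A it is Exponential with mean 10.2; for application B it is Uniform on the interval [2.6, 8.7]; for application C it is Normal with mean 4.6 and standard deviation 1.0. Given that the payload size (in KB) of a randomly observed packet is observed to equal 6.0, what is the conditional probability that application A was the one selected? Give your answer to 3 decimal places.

0.281

Likelihoods f(6.0 | ·): A: 0.0544418; B: 0.163934; C: 0.149727.
Posterior ∝ prior × likelihood. Numerator for A: 0.53·0.0544418 = 0.0288542.
Normalizing constant: 0.53·0.0544418 + 0.25·0.163934 + 0.22·0.149727 = 0.102778.
P(A | observation) = 0.0288542 / 0.102778 = 0.280743.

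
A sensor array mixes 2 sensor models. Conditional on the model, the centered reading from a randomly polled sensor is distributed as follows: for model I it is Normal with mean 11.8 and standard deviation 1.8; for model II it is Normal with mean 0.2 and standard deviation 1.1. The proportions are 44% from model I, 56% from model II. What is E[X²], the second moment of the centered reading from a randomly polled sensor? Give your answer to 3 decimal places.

For each component E[X²] = Var + (mean)², giving I: 142.48; II: 1.25.
Overall E[X²] = 0.44·142.48 + 0.56·1.25 = 63.3912.

63.391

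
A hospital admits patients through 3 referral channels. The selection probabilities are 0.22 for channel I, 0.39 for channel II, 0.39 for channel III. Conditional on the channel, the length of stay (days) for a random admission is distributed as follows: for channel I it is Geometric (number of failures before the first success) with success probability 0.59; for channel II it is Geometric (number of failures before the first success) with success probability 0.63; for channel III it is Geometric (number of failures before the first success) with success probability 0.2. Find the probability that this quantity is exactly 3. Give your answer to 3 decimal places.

0.061

Conditional on each channel, P(X = 3): I: 0.0406634; II: 0.0319114; III: 0.1024.
By total probability, P(X = 3) = 0.22·0.0406634 + 0.39·0.0319114 + 0.39·0.1024 = 0.0613274.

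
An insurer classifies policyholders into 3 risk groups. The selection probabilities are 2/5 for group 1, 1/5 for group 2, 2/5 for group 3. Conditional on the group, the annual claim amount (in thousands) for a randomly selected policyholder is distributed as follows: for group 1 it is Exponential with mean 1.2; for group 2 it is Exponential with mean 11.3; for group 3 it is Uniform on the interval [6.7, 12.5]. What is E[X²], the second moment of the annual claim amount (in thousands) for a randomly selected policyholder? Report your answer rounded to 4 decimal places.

For each component E[X²] = Var + (mean)², giving 1: 2.88; 2: 255.38; 3: 94.9633.
Overall E[X²] = 0.4·2.88 + 0.2·255.38 + 0.4·94.9633 = 90.2133.

90.2133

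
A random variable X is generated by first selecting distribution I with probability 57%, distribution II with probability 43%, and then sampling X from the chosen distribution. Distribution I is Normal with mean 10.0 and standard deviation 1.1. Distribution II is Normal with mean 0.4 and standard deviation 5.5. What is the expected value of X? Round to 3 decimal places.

Component means — I: 10; II: 0.4.
E[X] = 0.57·10 + 0.43·0.4 = 5.872.

5.872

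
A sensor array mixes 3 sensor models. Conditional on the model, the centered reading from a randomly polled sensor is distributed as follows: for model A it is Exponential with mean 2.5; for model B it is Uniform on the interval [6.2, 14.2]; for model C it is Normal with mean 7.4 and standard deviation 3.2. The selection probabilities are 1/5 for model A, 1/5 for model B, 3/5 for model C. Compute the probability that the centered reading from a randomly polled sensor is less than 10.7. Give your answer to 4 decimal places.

0.8190

Conditional on each model, P(X < 10.7): A: 0.986157; B: 0.5625; C: 0.848788.
By total probability, P(X < 10.7) = 0.2·0.986157 + 0.2·0.5625 + 0.6·0.848788 = 0.819004.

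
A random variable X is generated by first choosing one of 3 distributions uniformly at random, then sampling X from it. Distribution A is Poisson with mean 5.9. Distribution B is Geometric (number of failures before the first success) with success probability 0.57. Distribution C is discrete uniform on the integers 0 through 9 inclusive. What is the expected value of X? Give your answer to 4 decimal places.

Component means — A: 5.9; B: 0.754386; C: 4.5.
E[X] = 0.333333·5.9 + 0.333333·0.754386 + 0.333333·4.5 = 3.71813.

3.7181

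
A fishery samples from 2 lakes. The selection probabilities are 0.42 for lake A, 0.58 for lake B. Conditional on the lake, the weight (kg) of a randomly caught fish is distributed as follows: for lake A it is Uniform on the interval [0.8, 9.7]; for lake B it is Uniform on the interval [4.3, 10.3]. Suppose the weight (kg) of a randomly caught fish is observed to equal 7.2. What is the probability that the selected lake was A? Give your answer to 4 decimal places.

0.3280

Likelihoods f(7.2 | ·): A: 0.11236; B: 0.166667.
Posterior ∝ prior × likelihood. Numerator for A: 0.42·0.11236 = 0.047191.
Normalizing constant: 0.42·0.11236 + 0.58·0.166667 = 0.143858.
P(A | observation) = 0.047191 / 0.143858 = 0.32804.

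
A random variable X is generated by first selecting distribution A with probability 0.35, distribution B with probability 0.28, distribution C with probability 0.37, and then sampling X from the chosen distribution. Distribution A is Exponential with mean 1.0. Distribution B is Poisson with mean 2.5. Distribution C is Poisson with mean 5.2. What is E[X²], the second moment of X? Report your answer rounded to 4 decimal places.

15.0788

For each component E[X²] = Var + (mean)², giving A: 2; B: 8.75; C: 32.24.
Overall E[X²] = 0.35·2 + 0.28·8.75 + 0.37·32.24 = 15.0788.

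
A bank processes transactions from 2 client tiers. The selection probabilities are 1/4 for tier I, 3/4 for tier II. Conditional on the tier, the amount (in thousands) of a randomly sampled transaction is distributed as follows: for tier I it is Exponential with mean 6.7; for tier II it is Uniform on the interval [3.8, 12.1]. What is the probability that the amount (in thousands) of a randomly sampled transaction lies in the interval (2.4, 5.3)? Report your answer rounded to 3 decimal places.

0.197

Conditional on each tier, P(2.4 < X < 5.3): I: 0.245556; II: 0.180723.
By total probability, P(2.4 < X < 5.3) = 0.25·0.245556 + 0.75·0.180723 = 0.196931.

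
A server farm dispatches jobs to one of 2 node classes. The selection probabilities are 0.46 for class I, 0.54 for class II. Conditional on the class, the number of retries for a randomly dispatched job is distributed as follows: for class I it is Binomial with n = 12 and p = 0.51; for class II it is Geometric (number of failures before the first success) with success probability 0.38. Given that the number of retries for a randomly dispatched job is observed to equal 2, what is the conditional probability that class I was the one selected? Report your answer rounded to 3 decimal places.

Likelihoods P(X=2 | ·): I: 0.0136976; II: 0.146072.
Posterior ∝ prior × likelihood. Numerator for I: 0.46·0.0136976 = 0.0063009.
Normalizing constant: 0.46·0.0136976 + 0.54·0.146072 = 0.0851798.
P(I | observation) = 0.0063009 / 0.0851798 = 0.0739718.

0.074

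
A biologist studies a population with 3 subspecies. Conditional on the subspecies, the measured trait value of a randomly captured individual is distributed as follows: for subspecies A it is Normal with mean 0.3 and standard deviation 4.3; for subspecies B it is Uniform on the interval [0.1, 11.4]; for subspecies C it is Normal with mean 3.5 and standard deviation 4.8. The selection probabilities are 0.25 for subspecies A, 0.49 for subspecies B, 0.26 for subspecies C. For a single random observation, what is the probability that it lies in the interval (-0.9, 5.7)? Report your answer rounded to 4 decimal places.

0.4984

Conditional on each subspecies, P(-0.9 < X < 5.7): A: 0.505313; B: 0.495575; C: 0.496985.
By total probability, P(-0.9 < X < 5.7) = 0.25·0.505313 + 0.49·0.495575 + 0.26·0.496985 = 0.498376.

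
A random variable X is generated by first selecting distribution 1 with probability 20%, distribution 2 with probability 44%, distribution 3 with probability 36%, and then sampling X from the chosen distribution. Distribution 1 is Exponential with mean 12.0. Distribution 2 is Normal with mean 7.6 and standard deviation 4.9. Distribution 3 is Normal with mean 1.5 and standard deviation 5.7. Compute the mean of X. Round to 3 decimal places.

6.284

Component means — 1: 12; 2: 7.6; 3: 1.5.
E[X] = 0.2·12 + 0.44·7.6 + 0.36·1.5 = 6.284.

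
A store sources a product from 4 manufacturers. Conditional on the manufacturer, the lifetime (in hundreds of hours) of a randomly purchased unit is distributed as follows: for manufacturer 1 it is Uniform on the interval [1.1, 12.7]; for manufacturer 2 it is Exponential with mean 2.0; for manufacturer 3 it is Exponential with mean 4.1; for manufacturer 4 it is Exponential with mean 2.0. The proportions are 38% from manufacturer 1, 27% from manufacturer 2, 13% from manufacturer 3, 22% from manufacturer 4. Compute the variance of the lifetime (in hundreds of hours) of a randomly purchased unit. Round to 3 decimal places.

Per component, 1: μ=6.9, E[X²]=58.8233; 2: μ=2, E[X²]=8; 3: μ=4.1, E[X²]=33.62; 4: μ=2, E[X²]=8.
E[X] = 0.38·6.9 + 0.27·2 + 0.13·4.1 + 0.22·2 = 4.135.
E[X²] = 0.38·58.8233 + 0.27·8 + 0.13·33.62 + 0.22·8 = 30.6435.
Var(X) = E[X²] − (E[X])² = 30.6435 − 17.0982 = 13.5452.

13.545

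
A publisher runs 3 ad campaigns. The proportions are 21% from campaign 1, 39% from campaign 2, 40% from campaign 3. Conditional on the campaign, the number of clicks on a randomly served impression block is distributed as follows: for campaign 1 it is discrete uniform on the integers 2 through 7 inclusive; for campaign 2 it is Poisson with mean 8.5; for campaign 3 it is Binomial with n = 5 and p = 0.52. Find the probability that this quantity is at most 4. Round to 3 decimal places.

Conditional on each campaign, P(X ≤ 4): 1: 0.5; 2: 0.074364; 3: 0.96198.
By total probability, P(X ≤ 4) = 0.21·0.5 + 0.39·0.074364 + 0.4·0.96198 = 0.518794.

0.519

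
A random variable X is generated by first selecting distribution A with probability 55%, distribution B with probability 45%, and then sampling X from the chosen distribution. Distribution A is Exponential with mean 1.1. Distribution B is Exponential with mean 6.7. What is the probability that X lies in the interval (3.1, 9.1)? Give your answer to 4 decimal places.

0.2003

Conditional on each component, P(3.1 < X < 9.1): A: 0.059459; B: 0.372469.
By total probability, P(3.1 < X < 9.1) = 0.55·0.059459 + 0.45·0.372469 = 0.200314.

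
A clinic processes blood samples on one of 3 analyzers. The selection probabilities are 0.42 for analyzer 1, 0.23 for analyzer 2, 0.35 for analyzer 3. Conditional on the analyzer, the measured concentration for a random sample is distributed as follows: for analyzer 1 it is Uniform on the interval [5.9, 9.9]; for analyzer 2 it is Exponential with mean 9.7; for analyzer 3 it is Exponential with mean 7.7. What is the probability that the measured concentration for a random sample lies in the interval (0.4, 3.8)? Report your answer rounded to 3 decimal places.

Conditional on each analyzer, P(0.4 < X < 3.8): 1: 0; 2: 0.28373; 3: 0.338896.
By total probability, P(0.4 < X < 3.8) = 0.42·0 + 0.23·0.28373 + 0.35·0.338896 = 0.183872.

0.184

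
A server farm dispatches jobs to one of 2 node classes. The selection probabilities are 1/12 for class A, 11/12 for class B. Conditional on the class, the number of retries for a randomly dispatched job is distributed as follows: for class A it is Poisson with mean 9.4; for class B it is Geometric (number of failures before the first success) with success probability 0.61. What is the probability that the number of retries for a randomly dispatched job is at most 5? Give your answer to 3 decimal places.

0.921

Conditional on each class, P(X ≤ 5): A: 0.0934707; B: 0.996481.
By total probability, P(X ≤ 5) = 0.0833333·0.0934707 + 0.916667·0.996481 = 0.92123.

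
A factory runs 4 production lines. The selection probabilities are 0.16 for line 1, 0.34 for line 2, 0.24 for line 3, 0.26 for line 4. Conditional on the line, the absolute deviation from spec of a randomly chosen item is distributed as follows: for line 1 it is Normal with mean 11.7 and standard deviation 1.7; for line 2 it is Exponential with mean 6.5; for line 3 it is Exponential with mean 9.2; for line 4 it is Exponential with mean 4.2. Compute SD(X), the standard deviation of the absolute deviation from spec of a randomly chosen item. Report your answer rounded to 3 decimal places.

Per component, 1: μ=11.7, E[X²]=139.78; 2: μ=6.5, E[X²]=84.5; 3: μ=9.2, E[X²]=169.28; 4: μ=4.2, E[X²]=35.28.
E[X] = 0.16·11.7 + 0.34·6.5 + 0.24·9.2 + 0.26·4.2 = 7.382.
E[X²] = 0.16·139.78 + 0.34·84.5 + 0.24·169.28 + 0.26·35.28 = 100.895.
Var(X) = E[X²] − (E[X])² = 100.895 − 54.4939 = 46.4009.
SD(X) = √46.4009 = 6.81182.

6.812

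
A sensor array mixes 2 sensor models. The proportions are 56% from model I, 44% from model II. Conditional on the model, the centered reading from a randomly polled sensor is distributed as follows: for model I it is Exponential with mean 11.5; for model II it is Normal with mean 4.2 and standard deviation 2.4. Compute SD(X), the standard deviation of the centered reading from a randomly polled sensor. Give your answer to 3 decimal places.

Per component, I: μ=11.5, E[X²]=264.5; II: μ=4.2, E[X²]=23.4.
E[X] = 0.56·11.5 + 0.44·4.2 = 8.288.
E[X²] = 0.56·264.5 + 0.44·23.4 = 158.416.
Var(X) = E[X²] − (E[X])² = 158.416 − 68.6909 = 89.7251.
SD(X) = √89.7251 = 9.47233.

9.472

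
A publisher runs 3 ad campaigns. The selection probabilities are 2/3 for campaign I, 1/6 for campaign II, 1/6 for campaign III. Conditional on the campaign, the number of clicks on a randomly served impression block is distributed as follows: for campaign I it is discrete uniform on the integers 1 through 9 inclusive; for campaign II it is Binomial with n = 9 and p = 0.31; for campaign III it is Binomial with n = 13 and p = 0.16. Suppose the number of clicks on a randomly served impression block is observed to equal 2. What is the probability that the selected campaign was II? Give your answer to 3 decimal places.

Likelihoods P(X=2 | ·): I: 0.111111; II: 0.257614; III: 0.293364.
Posterior ∝ prior × likelihood. Numerator for II: 0.166667·0.257614 = 0.0429357.
Normalizing constant: 0.666667·0.111111 + 0.166667·0.257614 + 0.166667·0.293364 = 0.165904.
P(II | observation) = 0.0429357 / 0.165904 = 0.258799.

0.259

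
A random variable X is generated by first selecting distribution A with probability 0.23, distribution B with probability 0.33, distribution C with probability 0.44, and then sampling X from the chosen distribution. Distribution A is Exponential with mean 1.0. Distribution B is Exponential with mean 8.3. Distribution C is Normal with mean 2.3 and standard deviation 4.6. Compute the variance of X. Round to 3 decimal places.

41.717

Per component, A: μ=1, E[X²]=2; B: μ=8.3, E[X²]=137.78; C: μ=2.3, E[X²]=26.45.
E[X] = 0.23·1 + 0.33·8.3 + 0.44·2.3 = 3.981.
E[X²] = 0.23·2 + 0.33·137.78 + 0.44·26.45 = 57.5654.
Var(X) = E[X²] − (E[X])² = 57.5654 − 15.8484 = 41.717.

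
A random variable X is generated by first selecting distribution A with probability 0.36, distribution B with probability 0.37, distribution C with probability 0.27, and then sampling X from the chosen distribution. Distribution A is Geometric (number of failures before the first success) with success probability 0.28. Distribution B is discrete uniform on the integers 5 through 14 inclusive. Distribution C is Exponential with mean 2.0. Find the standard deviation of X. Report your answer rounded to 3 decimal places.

Per component, A: μ=2.57143, E[X²]=15.7959; B: μ=9.5, E[X²]=98.5; C: μ=2, E[X²]=8.
E[X] = 0.36·2.57143 + 0.37·9.5 + 0.27·2 = 4.98071.
E[X²] = 0.36·15.7959 + 0.37·98.5 + 0.27·8 = 44.2915.
Var(X) = E[X²] − (E[X])² = 44.2915 − 24.8075 = 19.484.
SD(X) = √19.484 = 4.41407.

4.414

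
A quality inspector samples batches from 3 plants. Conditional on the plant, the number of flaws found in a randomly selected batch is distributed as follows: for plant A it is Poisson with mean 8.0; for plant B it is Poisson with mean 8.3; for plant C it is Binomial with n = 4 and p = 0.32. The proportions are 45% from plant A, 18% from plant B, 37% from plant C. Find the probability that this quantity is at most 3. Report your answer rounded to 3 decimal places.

0.391

Conditional on each plant, P(X ≤ 3): A: 0.0423801; B: 0.0345545; C: 0.989514.
By total probability, P(X ≤ 3) = 0.45·0.0423801 + 0.18·0.0345545 + 0.37·0.989514 = 0.391411.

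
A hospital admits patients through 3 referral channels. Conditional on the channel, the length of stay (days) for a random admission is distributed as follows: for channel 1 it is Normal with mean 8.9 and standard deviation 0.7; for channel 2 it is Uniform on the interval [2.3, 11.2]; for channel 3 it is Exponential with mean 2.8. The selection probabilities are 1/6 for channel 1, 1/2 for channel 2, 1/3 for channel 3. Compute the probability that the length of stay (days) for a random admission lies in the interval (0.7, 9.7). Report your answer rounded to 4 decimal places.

Conditional on each channel, P(0.7 < X < 9.7): 1: 0.873451; 2: 0.831461; 3: 0.747505.
By total probability, P(0.7 < X < 9.7) = 0.166667·0.873451 + 0.5·0.831461 + 0.333333·0.747505 = 0.810474.

0.8105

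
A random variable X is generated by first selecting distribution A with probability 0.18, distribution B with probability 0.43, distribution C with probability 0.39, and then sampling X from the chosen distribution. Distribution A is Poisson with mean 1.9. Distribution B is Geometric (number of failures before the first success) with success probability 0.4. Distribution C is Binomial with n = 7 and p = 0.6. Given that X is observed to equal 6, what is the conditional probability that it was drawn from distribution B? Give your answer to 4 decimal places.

Likelihoods P(X=6 | ·): A: 0.00977304; B: 0.0186624; C: 0.130637.
Posterior ∝ prior × likelihood. Numerator for B: 0.43·0.0186624 = 0.00802483.
Normalizing constant: 0.18·0.00977304 + 0.43·0.0186624 + 0.39·0.130637 = 0.0607323.
P(B | observation) = 0.00802483 / 0.0607323 = 0.132134.

0.1321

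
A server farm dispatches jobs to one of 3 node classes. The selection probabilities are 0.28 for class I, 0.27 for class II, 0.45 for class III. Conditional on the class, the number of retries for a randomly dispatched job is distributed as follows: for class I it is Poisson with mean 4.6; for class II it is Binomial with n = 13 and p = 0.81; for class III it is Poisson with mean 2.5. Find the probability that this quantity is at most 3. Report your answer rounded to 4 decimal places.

0.4321

Conditional on each class, P(X ≤ 3): I: 0.325706; II: 9.93861e-06; III: 0.757576.
By total probability, P(X ≤ 3) = 0.28·0.325706 + 0.27·9.93861e-06 + 0.45·0.757576 = 0.43211.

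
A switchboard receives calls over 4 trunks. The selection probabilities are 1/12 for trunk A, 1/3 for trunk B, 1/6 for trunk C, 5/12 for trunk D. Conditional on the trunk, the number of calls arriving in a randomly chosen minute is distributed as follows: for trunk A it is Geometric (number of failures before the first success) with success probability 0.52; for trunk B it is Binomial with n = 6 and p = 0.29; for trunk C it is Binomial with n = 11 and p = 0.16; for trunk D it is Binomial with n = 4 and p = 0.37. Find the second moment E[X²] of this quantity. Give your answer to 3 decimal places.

3.704

For each component E[X²] = Var + (mean)², giving A: 2.62722; B: 4.263; C: 4.576; D: 3.1228.
Overall E[X²] = 0.0833333·2.62722 + 0.333333·4.263 + 0.166667·4.576 + 0.416667·3.1228 = 3.70377.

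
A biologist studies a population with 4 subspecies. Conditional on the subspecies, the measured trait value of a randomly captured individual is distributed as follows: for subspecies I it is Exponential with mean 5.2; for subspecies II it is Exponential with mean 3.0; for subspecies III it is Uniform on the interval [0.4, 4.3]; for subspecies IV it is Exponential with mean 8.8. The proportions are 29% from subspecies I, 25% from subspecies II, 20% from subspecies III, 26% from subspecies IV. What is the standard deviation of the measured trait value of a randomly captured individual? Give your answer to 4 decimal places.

6.0539

Per component, I: μ=5.2, E[X²]=54.08; II: μ=3, E[X²]=18; III: μ=2.35, E[X²]=6.79; IV: μ=8.8, E[X²]=154.88.
E[X] = 0.29·5.2 + 0.25·3 + 0.2·2.35 + 0.26·8.8 = 5.016.
E[X²] = 0.29·54.08 + 0.25·18 + 0.2·6.79 + 0.26·154.88 = 61.81.
Var(X) = E[X²] − (E[X])² = 61.81 − 25.1603 = 36.6497.
SD(X) = √36.6497 = 6.0539.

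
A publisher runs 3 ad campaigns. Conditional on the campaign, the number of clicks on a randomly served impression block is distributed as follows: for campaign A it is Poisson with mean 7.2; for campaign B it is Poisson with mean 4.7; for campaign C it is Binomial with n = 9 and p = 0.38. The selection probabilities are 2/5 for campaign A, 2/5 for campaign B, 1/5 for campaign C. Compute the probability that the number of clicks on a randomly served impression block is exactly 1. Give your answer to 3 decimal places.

0.034

Conditional on each campaign, P(X = 1): A: 0.00537542; B: 0.0427478; C: 0.0746723.
By total probability, P(X = 1) = 0.4·0.00537542 + 0.4·0.0427478 + 0.2·0.0746723 = 0.0341838.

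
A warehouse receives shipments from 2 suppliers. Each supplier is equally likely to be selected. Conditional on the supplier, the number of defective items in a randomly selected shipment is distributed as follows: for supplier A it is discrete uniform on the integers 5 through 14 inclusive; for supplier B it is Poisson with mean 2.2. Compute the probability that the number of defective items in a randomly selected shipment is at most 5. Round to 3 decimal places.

Conditional on each supplier, P(X ≤ 5): A: 0.1; B: 0.97509.
By total probability, P(X ≤ 5) = 0.5·0.1 + 0.5·0.97509 = 0.537545.

0.538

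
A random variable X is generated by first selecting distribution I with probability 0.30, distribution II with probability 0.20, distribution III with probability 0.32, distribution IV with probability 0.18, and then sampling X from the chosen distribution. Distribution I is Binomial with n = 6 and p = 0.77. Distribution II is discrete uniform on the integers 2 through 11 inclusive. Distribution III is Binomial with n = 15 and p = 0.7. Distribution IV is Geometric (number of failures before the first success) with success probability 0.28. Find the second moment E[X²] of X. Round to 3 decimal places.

For each component E[X²] = Var + (mean)², giving I: 22.407; II: 50.5; III: 113.4; IV: 15.7959.
Overall E[X²] = 0.3·22.407 + 0.2·50.5 + 0.32·113.4 + 0.18·15.7959 = 55.9534.

55.953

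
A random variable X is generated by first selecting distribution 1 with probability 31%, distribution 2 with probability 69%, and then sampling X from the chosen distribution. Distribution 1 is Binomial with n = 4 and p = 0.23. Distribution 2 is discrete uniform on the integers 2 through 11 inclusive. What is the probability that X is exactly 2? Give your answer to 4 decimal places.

Conditional on each component, P(X = 2): 1: 0.188186; 2: 0.1.
By total probability, P(X = 2) = 0.31·0.188186 + 0.69·0.1 = 0.127338.

0.1273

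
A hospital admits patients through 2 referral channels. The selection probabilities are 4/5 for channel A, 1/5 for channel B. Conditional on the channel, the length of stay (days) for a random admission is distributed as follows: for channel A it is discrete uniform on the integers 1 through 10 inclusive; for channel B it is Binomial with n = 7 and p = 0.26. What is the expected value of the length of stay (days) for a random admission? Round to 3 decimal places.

4.764

Component means — A: 5.5; B: 1.82.
E[X] = 0.8·5.5 + 0.2·1.82 = 4.764.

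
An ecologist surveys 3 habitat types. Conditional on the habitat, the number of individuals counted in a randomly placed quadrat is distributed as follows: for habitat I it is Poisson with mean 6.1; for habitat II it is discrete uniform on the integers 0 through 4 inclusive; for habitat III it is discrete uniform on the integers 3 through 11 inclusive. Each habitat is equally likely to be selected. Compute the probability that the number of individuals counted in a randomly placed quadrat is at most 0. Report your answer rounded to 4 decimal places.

0.0674

Conditional on each habitat, P(X ≤ 0): I: 0.00224287; II: 0.2; III: 0.
By total probability, P(X ≤ 0) = 0.333333·0.00224287 + 0.333333·0.2 + 0.333333·0 = 0.0674143.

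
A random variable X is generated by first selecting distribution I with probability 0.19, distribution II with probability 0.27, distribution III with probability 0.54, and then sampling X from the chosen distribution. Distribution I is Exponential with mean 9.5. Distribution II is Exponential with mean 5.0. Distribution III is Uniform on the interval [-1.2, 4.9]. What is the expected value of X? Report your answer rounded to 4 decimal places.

4.1540

Component means — I: 9.5; II: 5; III: 1.85.
E[X] = 0.19·9.5 + 0.27·5 + 0.54·1.85 = 4.154.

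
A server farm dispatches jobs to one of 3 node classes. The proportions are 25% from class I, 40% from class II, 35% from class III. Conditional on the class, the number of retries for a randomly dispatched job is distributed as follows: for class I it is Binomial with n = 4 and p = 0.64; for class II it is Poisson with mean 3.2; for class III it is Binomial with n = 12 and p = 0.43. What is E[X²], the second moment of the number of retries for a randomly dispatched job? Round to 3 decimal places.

17.593

For each component E[X²] = Var + (mean)², giving I: 7.4752; II: 13.44; III: 29.5668.
Overall E[X²] = 0.25·7.4752 + 0.4·13.44 + 0.35·29.5668 = 17.5932.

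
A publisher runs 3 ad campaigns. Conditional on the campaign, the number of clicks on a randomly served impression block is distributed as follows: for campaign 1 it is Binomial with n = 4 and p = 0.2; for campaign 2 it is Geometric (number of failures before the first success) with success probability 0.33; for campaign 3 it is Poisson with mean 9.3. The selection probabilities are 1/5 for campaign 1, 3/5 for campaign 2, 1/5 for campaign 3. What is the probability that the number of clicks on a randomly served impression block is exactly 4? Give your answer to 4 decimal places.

0.0459

Conditional on each campaign, P(X = 4): 1: 0.0016; 2: 0.0664987; 3: 0.0284959.
By total probability, P(X = 4) = 0.2·0.0016 + 0.6·0.0664987 + 0.2·0.0284959 = 0.0459184.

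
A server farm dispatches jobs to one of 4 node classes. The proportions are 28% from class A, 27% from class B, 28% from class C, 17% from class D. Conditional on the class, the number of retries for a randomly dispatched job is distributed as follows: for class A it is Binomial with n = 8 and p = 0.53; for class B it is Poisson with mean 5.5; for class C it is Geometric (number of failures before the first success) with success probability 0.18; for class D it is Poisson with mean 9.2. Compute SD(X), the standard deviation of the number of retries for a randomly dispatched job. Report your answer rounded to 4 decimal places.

3.7034

Per component, A: μ=4.24, E[X²]=19.9704; B: μ=5.5, E[X²]=35.75; C: μ=4.55556, E[X²]=46.0617; D: μ=9.2, E[X²]=93.84.
E[X] = 0.28·4.24 + 0.27·5.5 + 0.28·4.55556 + 0.17·9.2 = 5.51176.
E[X²] = 0.28·19.9704 + 0.27·35.75 + 0.28·46.0617 + 0.17·93.84 = 44.0943.
Var(X) = E[X²] − (E[X])² = 44.0943 − 30.3794 = 13.7148.
SD(X) = √13.7148 = 3.70336.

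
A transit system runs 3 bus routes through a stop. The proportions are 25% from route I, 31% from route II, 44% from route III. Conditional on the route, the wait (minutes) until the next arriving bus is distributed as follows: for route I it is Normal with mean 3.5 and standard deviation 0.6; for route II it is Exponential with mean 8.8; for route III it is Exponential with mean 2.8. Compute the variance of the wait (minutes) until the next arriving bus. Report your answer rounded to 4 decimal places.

Per component, I: μ=3.5, E[X²]=12.61; II: μ=8.8, E[X²]=154.88; III: μ=2.8, E[X²]=15.68.
E[X] = 0.25·3.5 + 0.31·8.8 + 0.44·2.8 = 4.835.
E[X²] = 0.25·12.61 + 0.31·154.88 + 0.44·15.68 = 58.0645.
Var(X) = E[X²] − (E[X])² = 58.0645 − 23.3772 = 34.6873.

34.6873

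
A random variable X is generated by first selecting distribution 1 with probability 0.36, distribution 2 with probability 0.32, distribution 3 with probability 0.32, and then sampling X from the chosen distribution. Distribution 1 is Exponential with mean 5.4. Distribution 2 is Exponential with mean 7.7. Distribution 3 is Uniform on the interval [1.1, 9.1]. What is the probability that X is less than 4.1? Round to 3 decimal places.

0.444

Conditional on each component, P(X < 4.1): 1: 0.531987; 2: 0.412846; 3: 0.375.
By total probability, P(X < 4.1) = 0.36·0.531987 + 0.32·0.412846 + 0.32·0.375 = 0.443626.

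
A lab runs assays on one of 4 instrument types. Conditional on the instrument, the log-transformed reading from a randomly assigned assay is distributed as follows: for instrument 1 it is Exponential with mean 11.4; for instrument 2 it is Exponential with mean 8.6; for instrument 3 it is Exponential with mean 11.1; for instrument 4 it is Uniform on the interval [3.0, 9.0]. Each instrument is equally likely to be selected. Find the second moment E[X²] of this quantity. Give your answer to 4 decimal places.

For each component E[X²] = Var + (mean)², giving 1: 259.92; 2: 147.92; 3: 246.42; 4: 39.
Overall E[X²] = 0.25·259.92 + 0.25·147.92 + 0.25·246.42 + 0.25·39 = 173.315.

173.3150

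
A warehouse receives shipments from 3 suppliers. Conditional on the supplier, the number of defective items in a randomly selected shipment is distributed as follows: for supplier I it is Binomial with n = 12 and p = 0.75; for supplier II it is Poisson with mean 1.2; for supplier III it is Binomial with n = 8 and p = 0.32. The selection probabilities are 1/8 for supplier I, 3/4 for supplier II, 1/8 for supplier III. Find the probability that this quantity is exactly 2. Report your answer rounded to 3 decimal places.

Conditional on each supplier, P(X = 2): I: 3.54052e-05; II: 0.21686; III: 0.283473.
By total probability, P(X = 2) = 0.125·3.54052e-05 + 0.75·0.21686 + 0.125·0.283473 = 0.198083.

0.198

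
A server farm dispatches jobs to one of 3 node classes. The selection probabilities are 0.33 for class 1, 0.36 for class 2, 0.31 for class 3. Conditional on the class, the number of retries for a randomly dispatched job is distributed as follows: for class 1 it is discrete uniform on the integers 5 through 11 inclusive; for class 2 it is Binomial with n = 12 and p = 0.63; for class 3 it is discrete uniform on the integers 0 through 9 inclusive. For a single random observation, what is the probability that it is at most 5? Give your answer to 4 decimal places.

Conditional on each class, P(X ≤ 5): 1: 0.142857; 2: 0.110557; 3: 0.6.
By total probability, P(X ≤ 5) = 0.33·0.142857 + 0.36·0.110557 + 0.31·0.6 = 0.272943.

0.2729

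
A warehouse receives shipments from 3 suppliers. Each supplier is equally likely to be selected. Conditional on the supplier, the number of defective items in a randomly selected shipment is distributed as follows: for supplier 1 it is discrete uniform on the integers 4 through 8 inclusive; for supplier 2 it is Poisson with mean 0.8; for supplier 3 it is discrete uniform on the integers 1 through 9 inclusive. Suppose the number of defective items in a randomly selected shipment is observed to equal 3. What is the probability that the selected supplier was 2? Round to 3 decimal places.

Likelihoods P(X=3 | ·): 1: 0; 2: 0.0383427; 3: 0.111111.
Posterior ∝ prior × likelihood. Numerator for 2: 0.333333·0.0383427 = 0.0127809.
Normalizing constant: 0.333333·0 + 0.333333·0.0383427 + 0.333333·0.111111 = 0.0498179.
P(2 | observation) = 0.0127809 / 0.0498179 = 0.256552.

0.257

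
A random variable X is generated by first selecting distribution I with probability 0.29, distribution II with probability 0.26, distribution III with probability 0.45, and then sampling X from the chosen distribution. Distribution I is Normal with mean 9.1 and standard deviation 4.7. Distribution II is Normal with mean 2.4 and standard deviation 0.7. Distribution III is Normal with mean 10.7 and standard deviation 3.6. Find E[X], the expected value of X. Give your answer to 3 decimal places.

8.078

Component means — I: 9.1; II: 2.4; III: 10.7.
E[X] = 0.29·9.1 + 0.26·2.4 + 0.45·10.7 = 8.078.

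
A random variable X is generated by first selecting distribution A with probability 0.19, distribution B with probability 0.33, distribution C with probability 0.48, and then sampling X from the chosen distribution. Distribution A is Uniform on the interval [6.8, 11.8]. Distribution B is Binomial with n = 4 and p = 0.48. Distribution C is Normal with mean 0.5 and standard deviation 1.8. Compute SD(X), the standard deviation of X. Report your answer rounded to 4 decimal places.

Per component, A: μ=9.3, E[X²]=88.5733; B: μ=1.92, E[X²]=4.6848; C: μ=0.5, E[X²]=3.49.
E[X] = 0.19·9.3 + 0.33·1.92 + 0.48·0.5 = 2.6406.
E[X²] = 0.19·88.5733 + 0.33·4.6848 + 0.48·3.49 = 20.0501.
Var(X) = E[X²] − (E[X])² = 20.0501 − 6.97277 = 13.0773.
SD(X) = √13.0773 = 3.61626.

3.6163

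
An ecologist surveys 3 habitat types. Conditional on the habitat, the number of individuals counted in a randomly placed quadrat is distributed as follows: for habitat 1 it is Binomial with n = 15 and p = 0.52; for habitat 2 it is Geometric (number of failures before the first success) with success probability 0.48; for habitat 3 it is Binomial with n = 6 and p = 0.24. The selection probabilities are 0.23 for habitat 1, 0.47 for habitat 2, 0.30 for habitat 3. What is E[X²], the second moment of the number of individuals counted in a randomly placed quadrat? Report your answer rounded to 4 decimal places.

For each component E[X²] = Var + (mean)², giving 1: 64.584; 2: 3.43056; 3: 3.168.
Overall E[X²] = 0.23·64.584 + 0.47·3.43056 + 0.3·3.168 = 17.4171.

17.4171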